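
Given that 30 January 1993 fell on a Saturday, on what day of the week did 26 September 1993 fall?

Sunday

January 1993: 31 − 30 = 1 day remains.
Then February 1993 (28), March (31), April (30), May (31), June (30), July (31), August (31): 28 + 31 + 30 + 31 + 30 + 31 + 31 = 212 days.
September 1–26, 1993: 26 days.
Total: 1 + 212 + 26 = 239 days.
239 mod 7 = 1, so 1 day after Saturday is Sunday.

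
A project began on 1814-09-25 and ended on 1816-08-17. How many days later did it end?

692

Day-of-year of September 25, 1814: 268.
Day-of-year of August 17, 1816: 230.
1814 has 365 days, so 365 − 268 = 97 days remain in 1814.
Full years: 1815: 365. Sum = 365.
Total: 97 + 365 + 230 = 692 days.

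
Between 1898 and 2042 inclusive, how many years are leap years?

35

Years divisible by 4: 1900, 1904, …, 2040 — 36 in all.
Of these, 1900 is divisible by 100 but not 400, so not leap.
2000 is divisible by 400, so still leap.
Leap years: 36 − 1 = 35.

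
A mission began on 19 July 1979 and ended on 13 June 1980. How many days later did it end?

330

Day-of-year of July 19, 1979: 200.
Day-of-year of June 13, 1980: 165.
1979 has 365 days, so 365 − 200 = 165 days remain in 1979.
Total: 165 + 165 = 330 days.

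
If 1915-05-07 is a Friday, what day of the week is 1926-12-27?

Monday

Day-of-year of May 7, 1915: 127.
Day-of-year of December 27, 1926: 361.
1915 has 365 days, so 365 − 127 = 238 days remain in 1915.
Full years 1916–1925: 7 common + 3 leap = 7×365 + 3×366 = 3653 days.
Total: 238 + 3653 + 361 = 4252 days.
4252 mod 7 = 3, so 3 days after Friday is Monday.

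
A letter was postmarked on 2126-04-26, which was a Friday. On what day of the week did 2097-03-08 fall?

Friday

Count forward from the earlier date (March 8, 2097) to the later (April 26, 2126):
From March 8, 2097 to March 8, 2126: 29 years, of which 6 contain a Feb 29 — 23×365 + 6×366 = 10591 days.
(2100 is not a leap year (divisible by 100 but not 400).)
March 2126: 31 − 8 = 23 days remain.
April 1–26, 2126: 26 days.
Residual: 49 days.
Total: 10640 days.
10640 is a multiple of 7, so 2097-03-08 falls on the same weekday: Friday.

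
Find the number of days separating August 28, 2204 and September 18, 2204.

21

August 2204: 31 − 28 = 3 days remain.
September 1–18, 2204: 18 days.
Total: 3 + 18 = 21 days.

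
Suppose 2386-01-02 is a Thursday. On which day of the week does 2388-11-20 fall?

Sunday

January 2, 2386 → January 2, 2387: 365 days.
January 2, 2387 → January 2, 2388: 365 days.
January 2388: 31 − 2 = 29 days remain.
Then 9 full months totalling 274 days.
November 1–20, 2388: 20 days.
Residual: 323 days.
Total: 1053 days.
1053 mod 7 = 3, so 3 days after Thursday is Sunday.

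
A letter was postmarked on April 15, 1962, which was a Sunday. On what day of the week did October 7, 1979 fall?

Day-of-year of April 15, 1962: 105.
Day-of-year of October 7, 1979: 280.
1962 has 365 days, so 365 − 105 = 260 days remain in 1962.
Full years 1963–1978: 12 common + 4 leap = 12×365 + 4×366 = 5844 days.
Total: 260 + 5844 + 280 = 6384 days.
6384 is a multiple of 7, so October 7, 1979 falls on the same weekday: Sunday.

Sunday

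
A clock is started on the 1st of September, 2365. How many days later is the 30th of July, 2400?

From September 1, 2365 to September 1, 2399: 34 years, of which 8 contain a Feb 29 — 26×365 + 8×366 = 12418 days.
September 2399: 30 − 1 = 29 days remain.
Then 9 full months totalling 274 days.
July 1–30, 2400: 30 days.
Residual: 333 days.
Total: 12751 days.

12751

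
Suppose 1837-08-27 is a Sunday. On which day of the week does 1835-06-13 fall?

Count forward from the earlier date (June 13, 1835) to the later (August 27, 1837):
June 13, 1835 → June 13, 1836: 366 days (1836 is a leap year).
June 13, 1836 → June 13, 1837: 365 days.
June 1837: 30 − 13 = 17 days remain.
Then July (31): 31 days.
August 1–27, 1837: 27 days.
Residual: 75 days.
Total: 806 days.
806 mod 7 = 1, so 1 day before Sunday is Saturday.

Saturday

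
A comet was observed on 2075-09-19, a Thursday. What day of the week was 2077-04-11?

Sunday

September 19, 2075 → September 19, 2076: 366 days (2076 is a leap year).
September 2076: 30 − 19 = 11 days remain.
Then October (31), November (30), December (31), January (31), February 2077 (28), March (31): 31 + 30 + 31 + 31 + 28 + 31 = 182 days.
April 1–11, 2077: 11 days.
Residual: 204 days.
Total: 570 days.
570 mod 7 = 3, so 3 days after Thursday is Sunday.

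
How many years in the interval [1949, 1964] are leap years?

Years divisible by 4 in [1949, 1964]: 1952, 1956, 1960, 1964.
No century exceptions apply. Count: 4.

4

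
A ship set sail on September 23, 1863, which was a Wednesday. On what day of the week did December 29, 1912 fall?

Sunday

Day-of-year of September 23, 1863: 266.
Day-of-year of December 29, 1912: 364.
1863 has 365 days, so 365 − 266 = 99 days remain in 1863.
Full years 1864–1911: 37 common + 11 leap = 37×365 + 11×366 = 17531 days.
Total: 99 + 17531 + 364 = 17994 days.
17994 mod 7 = 4, so 4 days after Wednesday is Sunday.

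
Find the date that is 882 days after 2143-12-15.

2146-05-15

Count 882 days after December 15, 2143:
December 15, 2143 → December 15, 2144: 366 days (2144 is a leap year).
December 15, 2144 → December 15, 2145: 365 days.
December 2145: 31 − 15 = 16 days remain.
Then January (31), February 2146 (28), March (31), April (30): 31 + 28 + 31 + 30 = 120 days.
May 1–15, 2146: 15 days.
Residual: 151 days.
Total: 882 days.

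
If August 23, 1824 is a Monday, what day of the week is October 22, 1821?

Count forward from the earlier date (October 22, 1821) to the later (August 23, 1824):
October 22, 1821 → October 22, 1822: 365 days.
October 22, 1822 → October 22, 1823: 365 days.
October 1823: 31 − 22 = 9 days remain.
Then 9 full months totalling 274 days.
August 1–23, 1824: 23 days.
Residual: 306 days.
Total: 1036 days.
1036 is a multiple of 7, so October 22, 1821 falls on the same weekday: Monday.

Monday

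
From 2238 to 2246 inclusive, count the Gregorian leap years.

2

Years divisible by 4 in [2238, 2246]: 2240, 2244.
No century exceptions apply. Count: 2.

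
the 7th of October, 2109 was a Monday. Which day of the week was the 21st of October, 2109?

Within October 2109: 21 − 7 = 14 days.
14 is a multiple of 7, so the 21st of October, 2109 falls on the same weekday: Monday.

Monday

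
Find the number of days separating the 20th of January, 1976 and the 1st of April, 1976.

January 1976: 31 − 20 = 11 days remain.
Then February 1976 (29), March (31): 29 + 31 = 60 days.
April 1, 1976: 1 day.
Total: 11 + 60 + 1 = 72 days.

72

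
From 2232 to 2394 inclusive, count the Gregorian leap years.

40

Years divisible by 4: 2232, 2236, …, 2392 — 41 in all.
Of these, 2300 is divisible by 100 but not 400, so not leap.
Leap years: 41 − 1 = 40.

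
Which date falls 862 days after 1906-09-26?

1909-02-04

Count 862 days after September 26, 1906:
Day-of-year of September 26, 1906: 269.
Day-of-year of February 4, 1909: 35.
1906 has 365 days, so 365 − 269 = 96 days remain in 1906.
Full years: 1907: 365; 1908: 366. Sum = 731.
Total: 96 + 731 + 35 = 862 days.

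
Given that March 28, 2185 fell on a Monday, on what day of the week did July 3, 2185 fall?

March 2185: 31 − 28 = 3 days remain.
Then April (30), May (31), June (30): 30 + 31 + 30 = 91 days.
July 1–3, 2185: 3 days.
Total: 3 + 91 + 3 = 97 days.
97 mod 7 = 6, so 6 days after Monday is Sunday.

Sunday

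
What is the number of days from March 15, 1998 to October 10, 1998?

March 1998: 31 − 15 = 16 days remain.
Then April (30), May (31), June (30), July (31), August (31), September (30): 30 + 31 + 30 + 31 + 31 + 30 = 183 days.
October 1–10, 1998: 10 days.
Total: 16 + 183 + 10 = 209 days.

209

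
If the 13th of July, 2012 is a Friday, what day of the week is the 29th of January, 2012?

Count forward from the earlier date (January 29, 2012) to the later (July 13, 2012):
January 2012: 31 − 29 = 2 days remain.
Then February 2012 (29), March (31), April (30), May (31), June (30): 29 + 31 + 30 + 31 + 30 = 151 days.
July 1–13, 2012: 13 days.
Total: 2 + 151 + 13 = 166 days.
166 mod 7 = 5, so 5 days before Friday is Sunday.

Sunday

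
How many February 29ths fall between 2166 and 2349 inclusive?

Years divisible by 4: 2168, 2172, …, 2348 — 46 in all.
Of these, 2200, 2300 are divisible by 100 but not 400, so not leap.
Leap years: 46 − 2 = 44.

44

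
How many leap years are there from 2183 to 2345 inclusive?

39

Years divisible by 4: 2184, 2188, …, 2344 — 41 in all.
Of these, 2200, 2300 are divisible by 100 but not 400, so not leap.
Leap years: 41 − 2 = 39.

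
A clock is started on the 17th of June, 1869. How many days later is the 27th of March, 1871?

June 17, 1869 → June 17, 1870: 365 days.
June 1870: 30 − 17 = 13 days remain.
Then July (31), August (31), September (30), October (31), November (30), December (31), January (31), February 1871 (28): 31 + 31 + 30 + 31 + 30 + 31 + 31 + 28 = 243 days.
March 1–27, 1871: 27 days.
Residual: 283 days.
Total: 648 days.

648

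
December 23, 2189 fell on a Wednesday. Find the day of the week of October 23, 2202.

Day-of-year of December 23, 2189: 357.
Day-of-year of October 23, 2202: 296.
2189 has 365 days, so 365 − 357 = 8 days remain in 2189.
Full years 2190–2201: 10 common + 2 leap = 10×365 + 2×366 = 4382 days.
Total: 8 + 4382 + 296 = 4686 days.
4686 mod 7 = 3, so 3 days after Wednesday is Saturday.

Saturday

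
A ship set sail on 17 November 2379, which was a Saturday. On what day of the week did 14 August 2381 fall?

November 2379: 30 − 17 = 13 days remain.
Then 20 full months totalling 609 days.
August 1–14, 2381: 14 days.
Total: 13 + 609 + 14 = 636 days.
636 mod 7 = 6, so 6 days after Saturday is Friday.

Friday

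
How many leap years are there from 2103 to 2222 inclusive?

Years divisible by 4: 2104, 2108, …, 2220 — 30 in all.
Of these, 2200 is divisible by 100 but not 400, so not leap.
Leap years: 30 − 1 = 29.

29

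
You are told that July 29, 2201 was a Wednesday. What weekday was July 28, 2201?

Tuesday

Count forward from the earlier date (July 28, 2201) to the later (July 29, 2201):
Within July 2201: 29 − 28 = 1 day.
1 mod 7 = 1, so 1 day before Wednesday is Tuesday.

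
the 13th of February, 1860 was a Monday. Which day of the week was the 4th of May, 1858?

Tuesday

Count forward from the earlier date (May 4, 1858) to the later (February 13, 1860):
May 1858: 31 − 4 = 27 days remain.
Then 20 full months totalling 610 days.
February 1–13, 1860: 13 days (1860 is a leap year).
Total: 27 + 610 + 13 = 650 days.
650 mod 7 = 6, so 6 days before Monday is Tuesday.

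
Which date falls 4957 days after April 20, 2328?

November 15, 2341

Count 4957 days after April 20, 2328:
Day-of-year of April 20, 2328: 111.
Day-of-year of November 15, 2341: 319.
2328 has 366 days, so 366 − 111 = 255 days remain in 2328.
Full years 2329–2340: 9 common + 3 leap = 9×365 + 3×366 = 4383 days.
Total: 255 + 4383 + 319 = 4957 days.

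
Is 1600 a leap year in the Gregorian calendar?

Yes

1600 is a leap year (divisible by 400).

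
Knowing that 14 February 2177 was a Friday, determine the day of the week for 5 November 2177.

Wednesday

February 2177: 28 − 14 = 14 days remain (2177 is not a leap year, so February has 28 days).
Then March (31), April (30), May (31), June (30), July (31), August (31), September (30), October (31): 31 + 30 + 31 + 30 + 31 + 31 + 30 + 31 = 245 days.
November 1–5, 2177: 5 days.
Total: 14 + 245 + 5 = 264 days.
264 mod 7 = 5, so 5 days after Friday is Wednesday.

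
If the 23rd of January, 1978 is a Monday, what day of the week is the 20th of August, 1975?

Wednesday

Count forward from the earlier date (August 20, 1975) to the later (January 23, 1978):
August 20, 1975 → August 20, 1976: 366 days (1976 is a leap year).
August 20, 1976 → August 20, 1977: 365 days.
August 1977: 31 − 20 = 11 days remain.
Then September (30), October (31), November (30), December (31): 30 + 31 + 30 + 31 = 122 days.
January 1–23, 1978: 23 days.
Residual: 156 days.
Total: 887 days.
887 mod 7 = 5, so 5 days before Monday is Wednesday.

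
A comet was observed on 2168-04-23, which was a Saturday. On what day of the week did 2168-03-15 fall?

Count forward from the earlier date (March 15, 2168) to the later (April 23, 2168):
March 2168: 31 − 15 = 16 days remain.
April 1–23, 2168: 23 days.
Total: 16 + 23 = 39 days.
39 mod 7 = 4, so 4 days before Saturday is Tuesday.

Tuesday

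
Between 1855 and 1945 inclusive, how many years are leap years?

Years divisible by 4: 1856, 1860, …, 1944 — 23 in all.
Of these, 1900 is divisible by 100 but not 400, so not leap.
Leap years: 23 − 1 = 22.

22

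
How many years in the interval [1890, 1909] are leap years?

Years divisible by 4 in [1890, 1909]: 1892, 1896, 1900, 1904, 1908.
Of these, 1900 is divisible by 100 but not 400, so not leap.
Leap years: 5 − 1 = 4.

4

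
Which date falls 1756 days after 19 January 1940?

9 November 1944

Count 1756 days after January 19, 1940:
Day-of-year of January 19, 1940: 19.
Day-of-year of November 9, 1944: 314.
1940 has 366 days, so 366 − 19 = 347 days remain in 1940.
Full years: 1941: 365; 1942: 365; 1943: 365. Sum = 1095.
Total: 347 + 1095 + 314 = 1756 days.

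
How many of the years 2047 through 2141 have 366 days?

23

Years divisible by 4: 2048, 2052, …, 2140 — 24 in all.
Of these, 2100 is divisible by 100 but not 400, so not leap.
Leap years: 24 − 1 = 23.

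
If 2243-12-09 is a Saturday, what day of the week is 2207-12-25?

Count forward from the earlier date (December 25, 2207) to the later (December 9, 2243):
Day-of-year of December 25, 2207: 359.
Day-of-year of December 9, 2243: 343.
2207 has 365 days, so 365 − 359 = 6 days remain in 2207.
Full years 2208–2242: 26 common + 9 leap = 26×365 + 9×366 = 12784 days.
Total: 6 + 12784 + 343 = 13133 days.
13133 mod 7 = 1, so 1 day before Saturday is Friday.

Friday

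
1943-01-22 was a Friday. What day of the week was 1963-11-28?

Day-of-year of January 22, 1943: 22.
Day-of-year of November 28, 1963: 332.
1943 has 365 days, so 365 − 22 = 343 days remain in 1943.
Full years 1944–1962: 14 common + 5 leap = 14×365 + 5×366 = 6940 days.
Total: 343 + 6940 + 332 = 7615 days.
7615 mod 7 = 6, so 6 days after Friday is Thursday.

Thursday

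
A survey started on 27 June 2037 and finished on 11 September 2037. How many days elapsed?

76

June 2037: 30 − 27 = 3 days remain.
Then July (31), August (31): 31 + 31 = 62 days.
September 1–11, 2037: 11 days.
Total: 3 + 62 + 11 = 76 days.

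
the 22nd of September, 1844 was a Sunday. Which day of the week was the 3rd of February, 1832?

Count forward from the earlier date (February 3, 1832) to the later (September 22, 1844):
Day-of-year of February 3, 1832: 34.
Day-of-year of September 22, 1844: 266.
1832 has 366 days, so 366 − 34 = 332 days remain in 1832.
Full years 1833–1843: 9 common + 2 leap = 9×365 + 2×366 = 4017 days.
Total: 332 + 4017 + 266 = 4615 days.
4615 mod 7 = 2, so 2 days before Sunday is Friday.

Friday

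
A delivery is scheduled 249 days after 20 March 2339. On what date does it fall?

24 November 2339

Count 249 days after March 20, 2339:
March 2339: 31 − 20 = 11 days remain.
Then April (30), May (31), June (30), July (31), August (31), September (30), October (31): 30 + 31 + 30 + 31 + 31 + 30 + 31 = 214 days.
November 1–24, 2339: 24 days.
Total: 11 + 214 + 24 = 249 days.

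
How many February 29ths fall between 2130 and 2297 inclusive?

41

Years divisible by 4: 2132, 2136, …, 2296 — 42 in all.
Of these, 2200 is divisible by 100 but not 400, so not leap.
Leap years: 42 − 1 = 41.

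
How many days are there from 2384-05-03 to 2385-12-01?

577

May 3, 2384 → May 3, 2385: 365 days.
May 2385: 31 − 3 = 28 days remain.
Then June (30), July (31), August (31), September (30), October (31), November (30): 30 + 31 + 31 + 30 + 31 + 30 = 183 days.
December 1, 2385: 1 day.
Residual: 212 days.
Total: 577 days.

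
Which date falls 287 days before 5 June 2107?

22 August 2106

Count 287 days before June 5, 2107:
Day-of-year of August 22, 2106: 234.
Day-of-year of June 5, 2107: 156.
2106 has 365 days, so 365 − 234 = 131 days remain in 2106.
Total: 131 + 156 = 287 days.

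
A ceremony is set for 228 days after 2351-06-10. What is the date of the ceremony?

2352-01-24

Count 228 days after June 10, 2351:
June 2351: 30 − 10 = 20 days remain.
Then July (31), August (31), September (30), October (31), November (30), December (31): 31 + 31 + 30 + 31 + 30 + 31 = 184 days.
January 1–24, 2352: 24 days.
Total: 20 + 184 + 24 = 228 days.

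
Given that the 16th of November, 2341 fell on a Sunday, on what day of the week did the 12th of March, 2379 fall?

Monday

From November 16, 2341 to November 16, 2378: 37 years, of which 9 contain a Feb 29 — 28×365 + 9×366 = 13514 days.
November 2378: 30 − 16 = 14 days remain.
Then December (31), January (31), February 2379 (28): 31 + 31 + 28 = 90 days.
March 1–12, 2379: 12 days.
Residual: 116 days.
Total: 13630 days.
13630 mod 7 = 1, so 1 day after Sunday is Monday.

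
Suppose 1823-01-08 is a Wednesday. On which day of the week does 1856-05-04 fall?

Sunday

From January 8, 1823 to January 8, 1856: 33 years, of which 8 contain a Feb 29 — 25×365 + 8×366 = 12053 days.
January 1856: 31 − 8 = 23 days remain.
Then February 1856 (29), March (31), April (30): 29 + 31 + 30 = 90 days.
May 1–4, 1856: 4 days.
Residual: 117 days.
Total: 12170 days.
12170 mod 7 = 4, so 4 days after Wednesday is Sunday.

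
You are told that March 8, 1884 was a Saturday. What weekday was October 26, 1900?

Friday

Day-of-year of March 8, 1884: 68.
Day-of-year of October 26, 1900: 299.
1884 has 366 days, so 366 − 68 = 298 days remain in 1884.
Full years 1885–1899: 12 common + 3 leap = 12×365 + 3×366 = 5478 days.
Total: 298 + 5478 + 299 = 6075 days.
6075 mod 7 = 6, so 6 days after Saturday is Friday.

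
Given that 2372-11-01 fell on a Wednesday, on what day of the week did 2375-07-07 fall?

Monday

November 1, 2372 → November 1, 2373: 365 days.
November 1, 2373 → November 1, 2374: 365 days.
November 2374: 30 − 1 = 29 days remain.
Then December (31), January (31), February 2375 (28), March (31), April (30), May (31), June (30): 31 + 31 + 28 + 31 + 30 + 31 + 30 = 212 days.
July 1–7, 2375: 7 days.
Residual: 248 days.
Total: 978 days.
978 mod 7 = 5, so 5 days after Wednesday is Monday.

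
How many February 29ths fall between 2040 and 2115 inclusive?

18

Years divisible by 4: 2040, 2044, …, 2112 — 19 in all.
Of these, 2100 is divisible by 100 but not 400, so not leap.
Leap years: 19 − 1 = 18.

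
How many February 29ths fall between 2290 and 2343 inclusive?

12

Years divisible by 4: 2292, 2296, …, 2340 — 13 in all.
Of these, 2300 is divisible by 100 but not 400, so not leap.
Leap years: 13 − 1 = 12.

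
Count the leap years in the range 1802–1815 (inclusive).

3

Years divisible by 4 in [1802, 1815]: 1804, 1808, 1812.
No century exceptions apply. Count: 3.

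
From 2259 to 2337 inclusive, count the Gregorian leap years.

19

Years divisible by 4: 2260, 2264, …, 2336 — 20 in all.
Of these, 2300 is divisible by 100 but not 400, so not leap.
Leap years: 20 − 1 = 19.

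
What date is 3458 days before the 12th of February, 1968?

the 25th of August, 1958

Count 3458 days before February 12, 1968:
From August 25, 1958 to August 25, 1967: 9 years, of which 2 contain a Feb 29 — 7×365 + 2×366 = 3287 days.
August 1967: 31 − 25 = 6 days remain.
Then September (30), October (31), November (30), December (31), January (31): 30 + 31 + 30 + 31 + 31 = 153 days.
February 1–12, 1968: 12 days (1968 is a leap year).
Residual: 171 days.
Total: 3458 days.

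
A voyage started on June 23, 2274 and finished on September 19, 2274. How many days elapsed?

88

June 2274: 30 − 23 = 7 days remain.
Then July (31), August (31): 31 + 31 = 62 days.
September 1–19, 2274: 19 days.
Total: 7 + 62 + 19 = 88 days.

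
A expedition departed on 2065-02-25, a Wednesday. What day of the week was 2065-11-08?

Sunday

February 2065: 28 − 25 = 3 days remain (2065 is not a leap year, so February has 28 days).
Then March (31), April (30), May (31), June (30), July (31), August (31), September (30), October (31): 31 + 30 + 31 + 30 + 31 + 31 + 30 + 31 = 245 days.
November 1–8, 2065: 8 days.
Total: 3 + 245 + 8 = 256 days.
256 mod 7 = 4, so 4 days after Wednesday is Sunday.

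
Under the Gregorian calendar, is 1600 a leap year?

Yes

1600 is a leap year (divisible by 400).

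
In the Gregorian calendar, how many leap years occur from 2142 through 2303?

38

Years divisible by 4: 2144, 2148, …, 2300 — 40 in all.
Of these, 2200, 2300 are divisible by 100 but not 400, so not leap.
Leap years: 40 − 2 = 38.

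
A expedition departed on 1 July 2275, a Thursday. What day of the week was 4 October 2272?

Friday

Count forward from the earlier date (October 4, 2272) to the later (July 1, 2275):
Day-of-year of October 4, 2272: 278.
Day-of-year of July 1, 2275: 182.
2272 has 366 days, so 366 − 278 = 88 days remain in 2272.
Full years: 2273: 365; 2274: 365. Sum = 730.
Total: 88 + 730 + 182 = 1000 days.
1000 mod 7 = 6, so 6 days before Thursday is Friday.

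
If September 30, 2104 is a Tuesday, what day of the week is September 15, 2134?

Day-of-year of September 30, 2104: 274.
Day-of-year of September 15, 2134: 258.
2104 has 366 days, so 366 − 274 = 92 days remain in 2104.
Full years 2105–2133: 22 common + 7 leap = 22×365 + 7×366 = 10592 days.
Total: 92 + 10592 + 258 = 10942 days.
10942 mod 7 = 1, so 1 day after Tuesday is Wednesday.

Wednesday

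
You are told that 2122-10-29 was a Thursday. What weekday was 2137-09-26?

Thursday

Day-of-year of October 29, 2122: 302.
Day-of-year of September 26, 2137: 269.
2122 has 365 days, so 365 − 302 = 63 days remain in 2122.
Full years 2123–2136: 10 common + 4 leap = 10×365 + 4×366 = 5114 days.
Total: 63 + 5114 + 269 = 5446 days.
5446 is a multiple of 7, so 2137-09-26 falls on the same weekday: Thursday.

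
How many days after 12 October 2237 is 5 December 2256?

From October 12, 2237 to October 12, 2256: 19 years, of which 5 contain a Feb 29 — 14×365 + 5×366 = 6940 days.
October 2256: 31 − 12 = 19 days remain.
Then November (30): 30 days.
December 1–5, 2256: 5 days.
Residual: 54 days.
Total: 6994 days.

6994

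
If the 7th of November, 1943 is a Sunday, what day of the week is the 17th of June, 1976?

Thursday

Day-of-year of November 7, 1943: 311.
Day-of-year of June 17, 1976: 169.
1943 has 365 days, so 365 − 311 = 54 days remain in 1943.
Full years 1944–1975: 24 common + 8 leap = 24×365 + 8×366 = 11688 days.
Total: 54 + 11688 + 169 = 11911 days.
11911 mod 7 = 4, so 4 days after Sunday is Thursday.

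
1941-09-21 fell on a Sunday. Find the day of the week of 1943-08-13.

Friday

September 21, 1941 → September 21, 1942: 365 days.
September 1942: 30 − 21 = 9 days remain.
Then 10 full months totalling 304 days.
August 1–13, 1943: 13 days.
Residual: 326 days.
Total: 691 days.
691 mod 7 = 5, so 5 days after Sunday is Friday.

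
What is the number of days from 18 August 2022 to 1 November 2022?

75

August 2022: 31 − 18 = 13 days remain.
Then September (30), October (31): 30 + 31 = 61 days.
November 1, 2022: 1 day.
Total: 13 + 61 + 1 = 75 days.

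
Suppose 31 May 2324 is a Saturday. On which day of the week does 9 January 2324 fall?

Count forward from the earlier date (January 9, 2324) to the later (May 31, 2324):
January 2324: 31 − 9 = 22 days remain.
Then February 2324 (29), March (31), April (30): 29 + 31 + 30 = 90 days.
May 1–31, 2324: 31 days.
Total: 22 + 90 + 31 = 143 days.
143 mod 7 = 3, so 3 days before Saturday is Wednesday.

Wednesday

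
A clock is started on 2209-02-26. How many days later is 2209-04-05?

February 2209: 28 − 26 = 2 days remain (2209 is not a leap year, so February has 28 days).
Then March (31): 31 days.
April 1–5, 2209: 5 days.
Total: 2 + 31 + 5 = 38 days.

38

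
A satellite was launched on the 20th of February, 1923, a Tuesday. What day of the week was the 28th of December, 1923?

February 1923: 28 − 20 = 8 days remain (1923 is not a leap year, so February has 28 days).
Then 9 full months totalling 275 days.
December 1–28, 1923: 28 days.
Total: 8 + 275 + 28 = 311 days.
311 mod 7 = 3, so 3 days after Tuesday is Friday.

Friday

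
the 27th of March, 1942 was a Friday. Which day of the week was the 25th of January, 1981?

Day-of-year of March 27, 1942: 86.
Day-of-year of January 25, 1981: 25.
1942 has 365 days, so 365 − 86 = 279 days remain in 1942.
Full years 1943–1980: 28 common + 10 leap = 28×365 + 10×366 = 13880 days.
Total: 279 + 13880 + 25 = 14184 days.
14184 mod 7 = 2, so 2 days after Friday is Sunday.

Sunday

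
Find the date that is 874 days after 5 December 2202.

27 April 2205

Count 874 days after December 5, 2202:
Day-of-year of December 5, 2202: 339.
Day-of-year of April 27, 2205: 117.
2202 has 365 days, so 365 − 339 = 26 days remain in 2202.
Full years: 2203: 365; 2204: 366. Sum = 731.
Total: 26 + 731 + 117 = 874 days.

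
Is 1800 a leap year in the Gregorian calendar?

No

1800 is not a leap year (divisible by 100 but not 400).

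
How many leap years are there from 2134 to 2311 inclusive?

Years divisible by 4: 2136, 2140, …, 2308 — 44 in all.
Of these, 2200, 2300 are divisible by 100 but not 400, so not leap.
Leap years: 44 − 2 = 42.

42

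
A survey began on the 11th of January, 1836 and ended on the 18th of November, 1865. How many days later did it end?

10904

From January 11, 1836 to January 11, 1865: 29 years, of which 8 contain a Feb 29 — 21×365 + 8×366 = 10593 days.
January 1865: 31 − 11 = 20 days remain.
Then 9 full months totalling 273 days.
November 1–18, 1865: 18 days.
Residual: 311 days.
Total: 10904 days.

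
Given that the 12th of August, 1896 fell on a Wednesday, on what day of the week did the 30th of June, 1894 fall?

Saturday

Count forward from the earlier date (June 30, 1894) to the later (August 12, 1896):
June 30, 1894 → June 30, 1895: 365 days.
June 30, 1895 → June 30, 1896: 366 days (1896 is a leap year).
June 1896: 30 − 30 = 0 days remain.
Then July (31): 31 days.
August 1–12, 1896: 12 days.
Residual: 43 days.
Total: 774 days.
774 mod 7 = 4, so 4 days before Wednesday is Saturday.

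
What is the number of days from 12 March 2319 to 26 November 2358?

Day-of-year of March 12, 2319: 71.
Day-of-year of November 26, 2358: 330.
2319 has 365 days, so 365 − 71 = 294 days remain in 2319.
Full years 2320–2357: 28 common + 10 leap = 28×365 + 10×366 = 13880 days.
Total: 294 + 13880 + 330 = 14504 days.

14504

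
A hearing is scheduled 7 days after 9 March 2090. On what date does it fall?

16 March 2090

Count 7 days after March 9, 2090:
Within March 2090: 16 − 9 = 7 days.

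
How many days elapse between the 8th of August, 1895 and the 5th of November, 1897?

820

August 8, 1895 → August 8, 1896: 366 days (1896 is a leap year).
August 8, 1896 → August 8, 1897: 365 days.
August 1897: 31 − 8 = 23 days remain.
Then September (30), October (31): 30 + 31 = 61 days.
November 1–5, 1897: 5 days.
Residual: 89 days.
Total: 820 days.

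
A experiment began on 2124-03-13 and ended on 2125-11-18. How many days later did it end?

Day-of-year of March 13, 2124: 73.
Day-of-year of November 18, 2125: 322.
2124 has 366 days, so 366 − 73 = 293 days remain in 2124.
Total: 293 + 322 = 615 days.

615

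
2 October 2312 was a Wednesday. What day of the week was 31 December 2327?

Day-of-year of October 2, 2312: 276.
Day-of-year of December 31, 2327: 365.
2312 has 366 days, so 366 − 276 = 90 days remain in 2312.
Full years 2313–2326: 11 common + 3 leap = 11×365 + 3×366 = 5113 days.
Total: 90 + 5113 + 365 = 5568 days.
5568 mod 7 = 3, so 3 days after Wednesday is Saturday.

Saturday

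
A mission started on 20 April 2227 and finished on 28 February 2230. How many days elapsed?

April 20, 2227 → April 20, 2228: 366 days (2228 is a leap year).
April 20, 2228 → April 20, 2229: 365 days.
April 2229: 30 − 20 = 10 days remain.
Then 9 full months totalling 276 days.
February 1–28, 2230: 28 days (2230 is not a leap year).
Residual: 314 days.
Total: 1045 days.

1045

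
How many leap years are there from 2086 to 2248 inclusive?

39

Years divisible by 4: 2088, 2092, …, 2248 — 41 in all.
Of these, 2100, 2200 are divisible by 100 but not 400, so not leap.
Leap years: 41 − 2 = 39.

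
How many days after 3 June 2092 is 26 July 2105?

4800

Day-of-year of June 3, 2092: 155.
Day-of-year of July 26, 2105: 207.
2092 has 366 days, so 366 − 155 = 211 days remain in 2092.
Full years 2093–2104: 10 common + 2 leap = 10×365 + 2×366 = 4382 days.
Total: 211 + 4382 + 207 = 4800 days.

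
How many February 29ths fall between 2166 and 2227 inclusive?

14

Years divisible by 4: 2168, 2172, …, 2224 — 15 in all.
Of these, 2200 is divisible by 100 but not 400, so not leap.
Leap years: 15 − 1 = 14.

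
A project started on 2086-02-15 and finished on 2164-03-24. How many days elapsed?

Day-of-year of February 15, 2086: 46.
Day-of-year of March 24, 2164: 84.
2086 has 365 days, so 365 − 46 = 319 days remain in 2086.
Full years 2087–2163: 59 common + 18 leap = 59×365 + 18×366 = 28123 days.
Total: 319 + 28123 + 84 = 28526 days.

28526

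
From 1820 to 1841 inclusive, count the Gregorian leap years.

6

Years divisible by 4 in [1820, 1841]: 1820, 1824, 1828, 1832, 1836, 1840.
No century exceptions apply. Count: 6.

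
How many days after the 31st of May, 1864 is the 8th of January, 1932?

24692

From May 31, 1864 to May 31, 1931: 67 years, of which 15 contain a Feb 29 — 52×365 + 15×366 = 24470 days.
(1900 is not a leap year (divisible by 100 but not 400).)
May 1931: 31 − 31 = 0 days remain.
Then June (30), July (31), August (31), September (30), October (31), November (30), December (31): 30 + 31 + 31 + 30 + 31 + 30 + 31 = 214 days.
January 1–8, 1932: 8 days.
Residual: 222 days.
Total: 24692 days.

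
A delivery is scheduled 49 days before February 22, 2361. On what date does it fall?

January 4, 2361

Count 49 days before February 22, 2361:
January 2361: 31 − 4 = 27 days remain.
February 1–22, 2361: 22 days (2361 is not a leap year).
Total: 27 + 22 = 49 days.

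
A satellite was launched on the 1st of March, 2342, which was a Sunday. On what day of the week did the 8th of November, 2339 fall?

Wednesday

Count forward from the earlier date (November 8, 2339) to the later (March 1, 2342):
November 8, 2339 → November 8, 2340: 366 days (2340 is a leap year).
November 8, 2340 → November 8, 2341: 365 days.
November 2341: 30 − 8 = 22 days remain.
Then December (31), January (31), February 2342 (28): 31 + 31 + 28 = 90 days.
March 1, 2342: 1 day.
Residual: 113 days.
Total: 844 days.
844 mod 7 = 4, so 4 days before Sunday is Wednesday.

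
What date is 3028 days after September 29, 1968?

January 13, 1977

Count 3028 days after September 29, 1968:
From September 29, 1968 to September 29, 1976: 8 years, of which 2 contain a Feb 29 — 6×365 + 2×366 = 2922 days.
September 1976: 30 − 29 = 1 day remains.
Then October (31), November (30), December (31): 31 + 30 + 31 = 92 days.
January 1–13, 1977: 13 days.
Residual: 106 days.
Total: 3028 days.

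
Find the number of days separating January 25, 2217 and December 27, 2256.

From January 25, 2217 to January 25, 2256: 39 years, of which 9 contain a Feb 29 — 30×365 + 9×366 = 14244 days.
January 2256: 31 − 25 = 6 days remain.
Then 10 full months totalling 304 days.
December 1–27, 2256: 27 days.
Residual: 337 days.
Total: 14581 days.

14581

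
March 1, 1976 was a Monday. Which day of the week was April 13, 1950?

Count forward from the earlier date (April 13, 1950) to the later (March 1, 1976):
From April 13, 1950 to April 13, 1975: 25 years, of which 6 contain a Feb 29 — 19×365 + 6×366 = 9131 days.
April 1975: 30 − 13 = 17 days remain.
Then 10 full months totalling 305 days.
March 1, 1976: 1 day.
Residual: 323 days.
Total: 9454 days.
9454 mod 7 = 4, so 4 days before Monday is Thursday.

Thursday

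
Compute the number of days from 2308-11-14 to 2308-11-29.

Within November 2308: 29 − 14 = 15 days.

15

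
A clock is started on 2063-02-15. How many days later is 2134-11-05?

From February 15, 2063 to February 15, 2134: 71 years, of which 17 contain a Feb 29 — 54×365 + 17×366 = 25932 days.
(2100 is not a leap year (divisible by 100 but not 400).)
February 2134: 28 − 15 = 13 days remain (2134 is not a leap year, so February has 28 days).
Then March (31), April (30), May (31), June (30), July (31), August (31), September (30), October (31): 31 + 30 + 31 + 30 + 31 + 31 + 30 + 31 = 245 days.
November 1–5, 2134: 5 days.
Residual: 263 days.
Total: 26195 days.

26195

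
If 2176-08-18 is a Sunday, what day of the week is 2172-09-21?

Count forward from the earlier date (September 21, 2172) to the later (August 18, 2176):
September 21, 2172 → September 21, 2173: 365 days.
September 21, 2173 → September 21, 2174: 365 days.
September 21, 2174 → September 21, 2175: 365 days.
September 2175: 30 − 21 = 9 days remain.
Then 10 full months totalling 305 days.
August 1–18, 2176: 18 days.
Residual: 332 days.
Total: 1427 days.
1427 mod 7 = 6, so 6 days before Sunday is Monday.

Monday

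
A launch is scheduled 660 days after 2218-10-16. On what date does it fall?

2220-08-06

Count 660 days after October 16, 2218:
Day-of-year of October 16, 2218: 289.
Day-of-year of August 6, 2220: 219.
2218 has 365 days, so 365 − 289 = 76 days remain in 2218.
Full years: 2219: 365. Sum = 365.
Total: 76 + 365 + 219 = 660 days.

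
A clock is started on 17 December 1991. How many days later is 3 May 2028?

From December 17, 1991 to December 17, 2027: 36 years, of which 9 contain a Feb 29 — 27×365 + 9×366 = 13149 days.
(2000 is a leap year (divisible by 400).)
December 2027: 31 − 17 = 14 days remain.
Then January (31), February 2028 (29), March (31), April (30): 31 + 29 + 31 + 30 = 121 days.
May 1–3, 2028: 3 days.
Residual: 138 days.
Total: 13287 days.

13287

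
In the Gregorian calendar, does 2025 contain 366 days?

2025 is not a leap year.

No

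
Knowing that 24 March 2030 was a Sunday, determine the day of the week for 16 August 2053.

Day-of-year of March 24, 2030: 83.
Day-of-year of August 16, 2053: 228.
2030 has 365 days, so 365 − 83 = 282 days remain in 2030.
Full years 2031–2052: 16 common + 6 leap = 16×365 + 6×366 = 8036 days.
Total: 282 + 8036 + 228 = 8546 days.
8546 mod 7 = 6, so 6 days after Sunday is Saturday.

Saturday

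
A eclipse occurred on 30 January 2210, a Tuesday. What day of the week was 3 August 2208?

Count forward from the earlier date (August 3, 2208) to the later (January 30, 2210):
Day-of-year of August 3, 2208: 216.
Day-of-year of January 30, 2210: 30.
2208 has 366 days, so 366 − 216 = 150 days remain in 2208.
Full years: 2209: 365. Sum = 365.
Total: 150 + 365 + 30 = 545 days.
545 mod 7 = 6, so 6 days before Tuesday is Wednesday.

Wednesday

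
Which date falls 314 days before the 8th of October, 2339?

the 28th of November, 2338

Count 314 days before October 8, 2339:
Day-of-year of November 28, 2338: 332.
Day-of-year of October 8, 2339: 281.
2338 has 365 days, so 365 − 332 = 33 days remain in 2338.
Total: 33 + 281 = 314 days.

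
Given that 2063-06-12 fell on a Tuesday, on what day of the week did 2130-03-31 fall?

Friday

From June 12, 2063 to June 12, 2129: 66 years, of which 16 contain a Feb 29 — 50×365 + 16×366 = 24106 days.
(2100 is not a leap year (divisible by 100 but not 400).)
June 2129: 30 − 12 = 18 days remain.
Then July (31), August (31), September (30), October (31), November (30), December (31), January (31), February 2130 (28): 31 + 31 + 30 + 31 + 30 + 31 + 31 + 28 = 243 days.
March 1–31, 2130: 31 days.
Residual: 292 days.
Total: 24398 days.
24398 mod 7 = 3, so 3 days after Tuesday is Friday.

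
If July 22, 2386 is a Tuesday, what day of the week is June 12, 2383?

Count forward from the earlier date (June 12, 2383) to the later (July 22, 2386):
Day-of-year of June 12, 2383: 163.
Day-of-year of July 22, 2386: 203.
2383 has 365 days, so 365 − 163 = 202 days remain in 2383.
Full years: 2384: 366; 2385: 365. Sum = 731.
Total: 202 + 731 + 203 = 1136 days.
1136 mod 7 = 2, so 2 days before Tuesday is Sunday.

Sunday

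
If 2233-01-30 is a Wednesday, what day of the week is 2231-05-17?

Count forward from the earlier date (May 17, 2231) to the later (January 30, 2233):
May 17, 2231 → May 17, 2232: 366 days (2232 is a leap year).
May 2232: 31 − 17 = 14 days remain.
Then June (30), July (31), August (31), September (30), October (31), November (30), December (31): 30 + 31 + 31 + 30 + 31 + 30 + 31 = 214 days.
January 1–30, 2233: 30 days.
Residual: 258 days.
Total: 624 days.
624 mod 7 = 1, so 1 day before Wednesday is Tuesday.

Tuesday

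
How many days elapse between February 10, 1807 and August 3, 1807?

February 1807: 28 − 10 = 18 days remain (1807 is not a leap year, so February has 28 days).
Then March (31), April (30), May (31), June (30), July (31): 31 + 30 + 31 + 30 + 31 = 153 days.
August 1–3, 1807: 3 days.
Total: 18 + 153 + 3 = 174 days.

174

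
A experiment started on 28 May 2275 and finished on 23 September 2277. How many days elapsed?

Day-of-year of May 28, 2275: 148.
Day-of-year of September 23, 2277: 266.
2275 has 365 days, so 365 − 148 = 217 days remain in 2275.
Full years: 2276: 366. Sum = 366.
Total: 217 + 366 + 266 = 849 days.

849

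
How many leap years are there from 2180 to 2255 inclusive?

Years divisible by 4: 2180, 2184, …, 2252 — 19 in all.
Of these, 2200 is divisible by 100 but not 400, so not leap.
Leap years: 19 − 1 = 18.

18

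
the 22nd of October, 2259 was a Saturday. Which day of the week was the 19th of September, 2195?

Saturday

Count forward from the earlier date (September 19, 2195) to the later (October 22, 2259):
Day-of-year of September 19, 2195: 262.
Day-of-year of October 22, 2259: 295.
2195 has 365 days, so 365 − 262 = 103 days remain in 2195.
Full years 2196–2258: 48 common + 15 leap = 48×365 + 15×366 = 23010 days.
Total: 103 + 23010 + 295 = 23408 days.
23408 is a multiple of 7, so the 19th of September, 2195 falls on the same weekday: Saturday.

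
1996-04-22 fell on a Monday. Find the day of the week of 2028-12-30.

From April 22, 1996 to April 22, 2028: 32 years, of which 8 contain a Feb 29 — 24×365 + 8×366 = 11688 days.
(2000 is a leap year (divisible by 400).)
April 2028: 30 − 22 = 8 days remain.
Then May (31), June (30), July (31), August (31), September (30), October (31), November (30): 31 + 30 + 31 + 31 + 30 + 31 + 30 = 214 days.
December 1–30, 2028: 30 days.
Residual: 252 days.
Total: 11940 days.
11940 mod 7 = 5, so 5 days after Monday is Saturday.

Saturday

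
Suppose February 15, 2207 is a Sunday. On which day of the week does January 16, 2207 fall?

Friday

Count forward from the earlier date (January 16, 2207) to the later (February 15, 2207):
January 2207: 31 − 16 = 15 days remain.
February 1–15, 2207: 15 days (2207 is not a leap year).
Total: 15 + 15 = 30 days.
30 mod 7 = 2, so 2 days before Sunday is Friday.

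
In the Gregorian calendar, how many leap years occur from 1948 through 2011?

16

Years divisible by 4: 1948, 1952, …, 2008 — 16 in all.
2000 is divisible by 400, so still leap.
No century exceptions apply. Count: 16.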